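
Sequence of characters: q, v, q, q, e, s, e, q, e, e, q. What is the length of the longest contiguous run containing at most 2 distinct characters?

[q] 1 distinct, len 1
[q, v] 2 distinct, len 2
[q, v, q] 2 distinct, len 3
[q, v, q, q] 2 distinct, len 4
[q, q, e] 2 distinct, len 3
[e, s] 2 distinct, len 2
[e, s, e] 2 distinct, len 3
[e, q] 2 distinct, len 2
[e, q, e] 2 distinct, len 3
[e, q, e, e] 2 distinct, len 4
[e, q, e, e, q] 2 distinct, len 5
Longest length with ≤2 distinct: 5.

5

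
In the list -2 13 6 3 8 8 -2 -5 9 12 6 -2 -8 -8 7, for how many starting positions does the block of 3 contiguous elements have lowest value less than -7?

[-2, 13, 6] → min -2
[13, 6, 3] → min 3
[6, 3, 8] → min 3
[3, 8, 8] → min 3
[8, 8, -2] → min -2
[8, -2, -5] → min -5
[-2, -5, 9] → min -5
[-5, 9, 12] → min -5
[9, 12, 6] → min 6
[12, 6, -2] → min -2
[6, -2, -8] → min -8  < -7 ✓
[-2, -8, -8] → min -8  < -7 ✓
[-8, -8, 7] → min -8  < -7 ✓
3 windows satisfy the condition.

3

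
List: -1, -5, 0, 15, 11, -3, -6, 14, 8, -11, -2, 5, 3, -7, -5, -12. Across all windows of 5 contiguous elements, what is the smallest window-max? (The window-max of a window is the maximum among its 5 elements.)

5

Each size-5 window and its max:
-1 -5 0 15 11 → max 15
-5 0 15 11 -3 → max 15
0 15 11 -3 -6 → max 15
15 11 -3 -6 14 → max 15
11 -3 -6 14 8 → max 14
-3 -6 14 8 -11 → max 14
-6 14 8 -11 -2 → max 14
14 8 -11 -2 5 → max 14
8 -11 -2 5 3 → max 8
-11 -2 5 3 -7 → max 5
-2 5 3 -7 -5 → max 5
5 3 -7 -5 -12 → max 5
Smallest of these is 5.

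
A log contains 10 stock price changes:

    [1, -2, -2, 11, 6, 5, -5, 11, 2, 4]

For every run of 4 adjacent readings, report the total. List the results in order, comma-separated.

8, 13, 20, 17, 17, 13, 12

1 -2 -2 11 → sum 8
-2 -2 11 6 → sum 13
-2 11 6 5 → sum 20
11 6 5 -5 → sum 17
6 5 -5 11 → sum 17
5 -5 11 2 → sum 13
-5 11 2 4 → sum 12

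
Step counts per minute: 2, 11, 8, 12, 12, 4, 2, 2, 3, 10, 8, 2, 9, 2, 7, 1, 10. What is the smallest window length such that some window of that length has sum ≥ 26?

3

add 2: running sum 2 < 26
add 11: running sum 13 < 26
add 8: running sum 21 < 26
add 12: shortest ending here [11, 8, 12] sum 31, len 3
add 12: shortest ending here [8, 12, 12] sum 32, len 3
add 4: shortest ending here [12, 12, 4] sum 28, len 3
add 2: shortest ending here [12, 12, 4, 2] sum 30, len 4
add 2: shortest ending here [12, 12, 4, 2, 2] sum 32, len 5
add 3: shortest ending here [12, 12, 4, 2, 2, 3] sum 35, len 6
add 10: shortest ending here [12, 4, 2, 2, 3, 10] sum 33, len 6
add 8: shortest ending here [4, 2, 2, 3, 10, 8] sum 29, len 6
add 2: shortest ending here [2, 2, 3, 10, 8, 2] sum 27, len 6
add 9: shortest ending here [10, 8, 2, 9] sum 29, len 4
add 2: shortest ending here [10, 8, 2, 9, 2] sum 31, len 5
add 7: shortest ending here [8, 2, 9, 2, 7] sum 28, len 5
add 1: shortest ending here [8, 2, 9, 2, 7, 1] sum 29, len 6
add 10: shortest ending here [9, 2, 7, 1, 10] sum 29, len 5
Shortest qualifying length: 3.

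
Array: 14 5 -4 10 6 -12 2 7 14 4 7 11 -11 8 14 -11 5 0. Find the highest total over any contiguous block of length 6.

[14, 5, -4, 10, 6, -12] → sum 19
[5, -4, 10, 6, -12, 2] → sum 7
[-4, 10, 6, -12, 2, 7] → sum 9
[10, 6, -12, 2, 7, 14] → sum 27
[6, -12, 2, 7, 14, 4] → sum 21
[-12, 2, 7, 14, 4, 7] → sum 22
[2, 7, 14, 4, 7, 11] → sum 45
[7, 14, 4, 7, 11, -11] → sum 32
[14, 4, 7, 11, -11, 8] → sum 33
[4, 7, 11, -11, 8, 14] → sum 33
[7, 11, -11, 8, 14, -11] → sum 18
[11, -11, 8, 14, -11, 5] → sum 16
[-11, 8, 14, -11, 5, 0] → sum 5
Highest of these is 45.

45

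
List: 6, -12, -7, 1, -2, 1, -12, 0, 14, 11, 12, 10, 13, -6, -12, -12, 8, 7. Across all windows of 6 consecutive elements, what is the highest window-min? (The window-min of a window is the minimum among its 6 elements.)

Window mins for each of the 13 positions:
[6, -12, -7, 1, -2, 1] → min -12
[-12, -7, 1, -2, 1, -12] → min -12
[-7, 1, -2, 1, -12, 0] → min -12
[1, -2, 1, -12, 0, 14] → min -12
[-2, 1, -12, 0, 14, 11] → min -12
[1, -12, 0, 14, 11, 12] → min -12
[-12, 0, 14, 11, 12, 10] → min -12
[0, 14, 11, 12, 10, 13] → min 0
[14, 11, 12, 10, 13, -6] → min -6
[11, 12, 10, 13, -6, -12] → min -12
[12, 10, 13, -6, -12, -12] → min -12
[10, 13, -6, -12, -12, 8] → min -12
[13, -6, -12, -12, 8, 7] → min -12
Highest of these is 0.

0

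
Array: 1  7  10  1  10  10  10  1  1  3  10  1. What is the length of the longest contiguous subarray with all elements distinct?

[1] len 1
[1, 7] len 2
[1, 7, 10] len 3
[7, 10, 1] len 3
[1, 10] len 2
[10] len 1
[10] len 1
[10, 1] len 2
[1] len 1
[1, 3] len 2
[1, 3, 10] len 3
[3, 10, 1] len 3
Longest all-distinct length: 3.

3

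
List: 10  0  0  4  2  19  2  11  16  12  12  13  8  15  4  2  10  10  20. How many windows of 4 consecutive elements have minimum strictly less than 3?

10 0 0 4 → min 0  < 3 ✓
0 0 4 2 → min 0  < 3 ✓
0 4 2 19 → min 0  < 3 ✓
4 2 19 2 → min 2  < 3 ✓
2 19 2 11 → min 2  < 3 ✓
19 2 11 16 → min 2  < 3 ✓
2 11 16 12 → min 2  < 3 ✓
11 16 12 12 → min 11
16 12 12 13 → min 12
12 12 13 8 → min 8
12 13 8 15 → min 8
13 8 15 4 → min 4
8 15 4 2 → min 2  < 3 ✓
15 4 2 10 → min 2  < 3 ✓
4 2 10 10 → min 2  < 3 ✓
2 10 10 20 → min 2  < 3 ✓
11 windows satisfy the condition.

11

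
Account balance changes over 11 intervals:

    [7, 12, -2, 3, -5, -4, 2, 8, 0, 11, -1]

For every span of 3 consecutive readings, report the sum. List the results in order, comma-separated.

17, 13, -4, -6, -7, 6, 10, 19, 10

Sliding a size-3 window across the 11 values:
(7, 12, -2) → sum 17
(12, -2, 3) → sum 13
(-2, 3, -5) → sum -4
(3, -5, -4) → sum -6
(-5, -4, 2) → sum -7
(-4, 2, 8) → sum 6
(2, 8, 0) → sum 10
(8, 0, 11) → sum 19
(0, 11, -1) → sum 10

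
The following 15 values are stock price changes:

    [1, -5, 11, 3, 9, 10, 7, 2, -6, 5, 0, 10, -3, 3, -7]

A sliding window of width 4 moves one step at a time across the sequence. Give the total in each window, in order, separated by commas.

Sliding a size-4 window across the 15 values:
(1, -5, 11, 3) → sum 10
(-5, 11, 3, 9) → sum 18
(11, 3, 9, 10) → sum 33
(3, 9, 10, 7) → sum 29
(9, 10, 7, 2) → sum 28
(10, 7, 2, -6) → sum 13
(7, 2, -6, 5) → sum 8
(2, -6, 5, 0) → sum 1
(-6, 5, 0, 10) → sum 9
(5, 0, 10, -3) → sum 12
(0, 10, -3, 3) → sum 10
(10, -3, 3, -7) → sum 3

10, 18, 33, 29, 28, 13, 8, 1, 9, 12, 10, 3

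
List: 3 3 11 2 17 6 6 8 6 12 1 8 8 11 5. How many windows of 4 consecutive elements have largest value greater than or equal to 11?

11

(3, 3, 11, 2) → max 11  ≥ 11 ✓
(3, 11, 2, 17) → max 17  ≥ 11 ✓
(11, 2, 17, 6) → max 17  ≥ 11 ✓
(2, 17, 6, 6) → max 17  ≥ 11 ✓
(17, 6, 6, 8) → max 17  ≥ 11 ✓
(6, 6, 8, 6) → max 8
(6, 8, 6, 12) → max 12  ≥ 11 ✓
(8, 6, 12, 1) → max 12  ≥ 11 ✓
(6, 12, 1, 8) → max 12  ≥ 11 ✓
(12, 1, 8, 8) → max 12  ≥ 11 ✓
(1, 8, 8, 11) → max 11  ≥ 11 ✓
(8, 8, 11, 5) → max 11  ≥ 11 ✓
11 windows satisfy the condition.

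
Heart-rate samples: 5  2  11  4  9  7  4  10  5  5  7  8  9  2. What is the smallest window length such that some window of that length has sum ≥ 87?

14

Extend right; whenever the sum reaches 87, record the length and shrink from the left:
add 5: running sum 5 < 87
add 2: running sum 7 < 87
add 11: running sum 18 < 87
add 4: running sum 22 < 87
add 9: running sum 31 < 87
add 7: running sum 38 < 87
add 4: running sum 42 < 87
add 10: running sum 52 < 87
add 5: running sum 57 < 87
add 5: running sum 62 < 87
add 7: running sum 69 < 87
add 8: running sum 77 < 87
add 9: running sum 86 < 87
add 2: shortest ending here [5, 2, 11, 4, 9, 7, 4, 10, 5, 5, 7, 8, 9, 2] sum 88, len 14
Shortest qualifying length: 14.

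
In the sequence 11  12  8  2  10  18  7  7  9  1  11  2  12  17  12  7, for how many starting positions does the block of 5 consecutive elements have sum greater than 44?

(11, 12, 8, 2, 10) → sum 43
(12, 8, 2, 10, 18) → sum 50  > 44 ✓
(8, 2, 10, 18, 7) → sum 45  > 44 ✓
(2, 10, 18, 7, 7) → sum 44
(10, 18, 7, 7, 9) → sum 51  > 44 ✓
(18, 7, 7, 9, 1) → sum 42
(7, 7, 9, 1, 11) → sum 35
(7, 9, 1, 11, 2) → sum 30
(9, 1, 11, 2, 12) → sum 35
(1, 11, 2, 12, 17) → sum 43
(11, 2, 12, 17, 12) → sum 54  > 44 ✓
(2, 12, 17, 12, 7) → sum 50  > 44 ✓
5 windows satisfy the condition.

5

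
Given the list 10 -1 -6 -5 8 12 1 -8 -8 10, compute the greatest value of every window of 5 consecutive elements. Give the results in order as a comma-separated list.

(10, -1, -6, -5, 8) → max 10
(-1, -6, -5, 8, 12) → max 12
(-6, -5, 8, 12, 1) → max 12
(-5, 8, 12, 1, -8) → max 12
(8, 12, 1, -8, -8) → max 12
(12, 1, -8, -8, 10) → max 12

10, 12, 12, 12, 12, 12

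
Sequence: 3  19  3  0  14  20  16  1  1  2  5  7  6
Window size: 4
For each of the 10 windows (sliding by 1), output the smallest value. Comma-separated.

0, 0, 0, 0, 1, 1, 1, 1, 1, 2

Sliding a size-4 window across the 13 values:
3 19 3 0 → min 0
19 3 0 14 → min 0
3 0 14 20 → min 0
0 14 20 16 → min 0
14 20 16 1 → min 1
20 16 1 1 → min 1
16 1 1 2 → min 1
1 1 2 5 → min 1
1 2 5 7 → min 1
2 5 7 6 → min 2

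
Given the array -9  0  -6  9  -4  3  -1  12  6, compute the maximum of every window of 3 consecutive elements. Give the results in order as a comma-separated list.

0, 9, 9, 9, 3, 12, 12

[-9, 0, -6] → max 0
[0, -6, 9] → max 9
[-6, 9, -4] → max 9
[9, -4, 3] → max 9
[-4, 3, -1] → max 3
[3, -1, 12] → max 12
[-1, 12, 6] → max 12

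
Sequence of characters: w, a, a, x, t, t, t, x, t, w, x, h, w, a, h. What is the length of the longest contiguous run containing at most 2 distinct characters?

6

Extend right; when distinct count exceeds 2, shrink from the left:
add w: window [w] (1 distinct), len 1
add a: window [w, a] (2 distinct), len 2
add a: window [w, a, a] (2 distinct), len 3
add x: window [a, a, x] (2 distinct), len 3
add t: window [x, t] (2 distinct), len 2
add t: window [x, t, t] (2 distinct), len 3
add t: window [x, t, t, t] (2 distinct), len 4
add x: window [x, t, t, t, x] (2 distinct), len 5
add t: window [x, t, t, t, x, t] (2 distinct), len 6
add w: window [t, w] (2 distinct), len 2
add x: window [w, x] (2 distinct), len 2
add h: window [x, h] (2 distinct), len 2
add w: window [h, w] (2 distinct), len 2
add a: window [w, a] (2 distinct), len 2
add h: window [a, h] (2 distinct), len 2
Longest length with ≤2 distinct: 6.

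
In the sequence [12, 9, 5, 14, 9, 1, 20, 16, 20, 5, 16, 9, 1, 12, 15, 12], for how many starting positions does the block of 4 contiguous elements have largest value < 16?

12 9 5 14 → max 14  < 16 ✓
9 5 14 9 → max 14  < 16 ✓
5 14 9 1 → max 14  < 16 ✓
14 9 1 20 → max 20
9 1 20 16 → max 20
1 20 16 20 → max 20
20 16 20 5 → max 20
16 20 5 16 → max 20
20 5 16 9 → max 20
5 16 9 1 → max 16
16 9 1 12 → max 16
9 1 12 15 → max 15  < 16 ✓
1 12 15 12 → max 15  < 16 ✓
5 windows satisfy the condition.

5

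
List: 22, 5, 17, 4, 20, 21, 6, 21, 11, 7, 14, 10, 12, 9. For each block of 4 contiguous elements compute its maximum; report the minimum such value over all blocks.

14

22 5 17 4 → max 22
5 17 4 20 → max 20
17 4 20 21 → max 21
4 20 21 6 → max 21
20 21 6 21 → max 21
21 6 21 11 → max 21
6 21 11 7 → max 21
21 11 7 14 → max 21
11 7 14 10 → max 14
7 14 10 12 → max 14
14 10 12 9 → max 14
Minimum of these is 14.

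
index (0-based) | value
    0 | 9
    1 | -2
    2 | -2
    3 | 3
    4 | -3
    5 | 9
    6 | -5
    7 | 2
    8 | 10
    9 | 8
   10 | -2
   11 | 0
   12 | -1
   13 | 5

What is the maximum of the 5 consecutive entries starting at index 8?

Elements at indices 8..12: 10, 8, -2, 0, -1
max(10, 8, -2, 0, -1) = 10

10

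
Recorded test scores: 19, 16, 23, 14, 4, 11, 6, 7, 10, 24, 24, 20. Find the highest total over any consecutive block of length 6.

91

[19, 16, 23, 14, 4, 11] → sum 87
[16, 23, 14, 4, 11, 6] → sum 74
[23, 14, 4, 11, 6, 7] → sum 65
[14, 4, 11, 6, 7, 10] → sum 52
[4, 11, 6, 7, 10, 24] → sum 62
[11, 6, 7, 10, 24, 24] → sum 82
[6, 7, 10, 24, 24, 20] → sum 91
Highest of these is 91.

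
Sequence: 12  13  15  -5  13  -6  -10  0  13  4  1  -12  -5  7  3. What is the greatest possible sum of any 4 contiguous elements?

36

Each size-4 window and its sum:
[12, 13, 15, -5] → sum 35
[13, 15, -5, 13] → sum 36
[15, -5, 13, -6] → sum 17
[-5, 13, -6, -10] → sum -8
[13, -6, -10, 0] → sum -3
[-6, -10, 0, 13] → sum -3
[-10, 0, 13, 4] → sum 7
[0, 13, 4, 1] → sum 18
[13, 4, 1, -12] → sum 6
[4, 1, -12, -5] → sum -12
[1, -12, -5, 7] → sum -9
[-12, -5, 7, 3] → sum -7
Greatest of these is 36.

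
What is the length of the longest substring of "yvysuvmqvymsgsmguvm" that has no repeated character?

add y: [y] len 1
add v: [y, v] len 2
add y (repeat y, move left end past it): [v, y] len 2
add s: [v, y, s] len 3
add u: [v, y, s, u] len 4
add v (repeat v, move left end past it): [y, s, u, v] len 4
add m: [y, s, u, v, m] len 5
add q: [y, s, u, v, m, q] len 6
add v (repeat v, move left end past it): [m, q, v] len 3
add y: [m, q, v, y] len 4
add m (repeat m, move left end past it): [q, v, y, m] len 4
add s: [q, v, y, m, s] len 5
add g: [q, v, y, m, s, g] len 6
add s (repeat s, move left end past it): [g, s] len 2
add m: [g, s, m] len 3
add g (repeat g, move left end past it): [s, m, g] len 3
add u: [s, m, g, u] len 4
add v: [s, m, g, u, v] len 5
add m (repeat m, move left end past it): [g, u, v, m] len 4
Longest all-distinct length: 6.

6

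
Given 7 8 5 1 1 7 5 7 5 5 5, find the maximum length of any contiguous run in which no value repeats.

add 7: [7] len 1
add 8: [7, 8] len 2
add 5: [7, 8, 5] len 3
add 1: [7, 8, 5, 1] len 4
add 1 (repeat 1, move left end past it): [1] len 1
add 7: [1, 7] len 2
add 5: [1, 7, 5] len 3
add 7 (repeat 7, move left end past it): [5, 7] len 2
add 5 (repeat 5, move left end past it): [7, 5] len 2
add 5 (repeat 5, move left end past it): [5] len 1
add 5 (repeat 5, move left end past it): [5] len 1
Longest all-distinct length: 4.

4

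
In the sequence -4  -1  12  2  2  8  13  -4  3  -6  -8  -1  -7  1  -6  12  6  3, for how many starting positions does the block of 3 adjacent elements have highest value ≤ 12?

13

[-4, -1, 12] → max 12  ≤ 12 ✓
[-1, 12, 2] → max 12  ≤ 12 ✓
[12, 2, 2] → max 12  ≤ 12 ✓
[2, 2, 8] → max 8  ≤ 12 ✓
[2, 8, 13] → max 13
[8, 13, -4] → max 13
[13, -4, 3] → max 13
[-4, 3, -6] → max 3  ≤ 12 ✓
[3, -6, -8] → max 3  ≤ 12 ✓
[-6, -8, -1] → max -1  ≤ 12 ✓
[-8, -1, -7] → max -1  ≤ 12 ✓
[-1, -7, 1] → max 1  ≤ 12 ✓
[-7, 1, -6] → max 1  ≤ 12 ✓
[1, -6, 12] → max 12  ≤ 12 ✓
[-6, 12, 6] → max 12  ≤ 12 ✓
[12, 6, 3] → max 12  ≤ 12 ✓
13 windows satisfy the condition.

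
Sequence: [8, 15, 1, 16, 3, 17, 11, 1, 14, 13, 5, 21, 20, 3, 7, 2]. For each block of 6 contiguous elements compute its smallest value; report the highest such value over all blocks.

[8, 15, 1, 16, 3, 17] → min 1
[15, 1, 16, 3, 17, 11] → min 1
[1, 16, 3, 17, 11, 1] → min 1
[16, 3, 17, 11, 1, 14] → min 1
[3, 17, 11, 1, 14, 13] → min 1
[17, 11, 1, 14, 13, 5] → min 1
[11, 1, 14, 13, 5, 21] → min 1
[1, 14, 13, 5, 21, 20] → min 1
[14, 13, 5, 21, 20, 3] → min 3
[13, 5, 21, 20, 3, 7] → min 3
[5, 21, 20, 3, 7, 2] → min 2
Highest of these is 3.

3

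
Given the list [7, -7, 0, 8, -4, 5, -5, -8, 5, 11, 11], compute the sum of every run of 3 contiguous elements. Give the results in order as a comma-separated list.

[7, -7, 0] → sum 0
[-7, 0, 8] → sum 1
[0, 8, -4] → sum 4
[8, -4, 5] → sum 9
[-4, 5, -5] → sum -4
[5, -5, -8] → sum -8
[-5, -8, 5] → sum -8
[-8, 5, 11] → sum 8
[5, 11, 11] → sum 27

0, 1, 4, 9, -4, -8, -8, 8, 27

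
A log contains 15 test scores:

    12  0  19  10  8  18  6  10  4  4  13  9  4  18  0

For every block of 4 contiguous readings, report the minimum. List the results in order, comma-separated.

(12, 0, 19, 10) → min 0
(0, 19, 10, 8) → min 0
(19, 10, 8, 18) → min 8
(10, 8, 18, 6) → min 6
(8, 18, 6, 10) → min 6
(18, 6, 10, 4) → min 4
(6, 10, 4, 4) → min 4
(10, 4, 4, 13) → min 4
(4, 4, 13, 9) → min 4
(4, 13, 9, 4) → min 4
(13, 9, 4, 18) → min 4
(9, 4, 18, 0) → min 0

0, 0, 8, 6, 6, 4, 4, 4, 4, 4, 4, 0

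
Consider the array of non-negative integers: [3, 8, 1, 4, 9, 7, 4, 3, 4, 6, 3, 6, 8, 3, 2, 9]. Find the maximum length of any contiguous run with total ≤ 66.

13

→ 3: sum 3, len 1
→ 8: sum 11, len 2
→ 1: sum 12, len 3
→ 4: sum 16, len 4
→ 9: sum 25, len 5
→ 7: sum 32, len 6
→ 4: sum 36, len 7
→ 3: sum 39, len 8
→ 4: sum 43, len 9
→ 6: sum 49, len 10
→ 3: sum 52, len 11
→ 6: sum 58, len 12
→ 8: sum 66, len 13
→ 3 (dropped 3): sum 66, len 13
→ 2 (dropped 8): sum 60, len 13
→ 9 (dropped 1, 4): sum 64, len 12
Longest length seen: 13.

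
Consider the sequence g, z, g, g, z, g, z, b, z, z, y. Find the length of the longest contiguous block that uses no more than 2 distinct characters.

7

[g] 1 distinct, len 1
[g, z] 2 distinct, len 2
[g, z, g] 2 distinct, len 3
[g, z, g, g] 2 distinct, len 4
[g, z, g, g, z] 2 distinct, len 5
[g, z, g, g, z, g] 2 distinct, len 6
[g, z, g, g, z, g, z] 2 distinct, len 7
[z, b] 2 distinct, len 2
[z, b, z] 2 distinct, len 3
[z, b, z, z] 2 distinct, len 4
[z, z, y] 2 distinct, len 3
Longest length with ≤2 distinct: 7.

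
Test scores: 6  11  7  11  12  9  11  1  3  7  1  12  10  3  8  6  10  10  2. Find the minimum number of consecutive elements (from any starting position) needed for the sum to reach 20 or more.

2

add 6: running sum 6 < 20
add 11: running sum 17 < 20
end 2: [6, 11, 7] sum 24, len 3
end 3: [11, 7, 11] sum 29, len 3
end 4: [11, 12] sum 23, len 2
end 5: [12, 9] sum 21, len 2
end 6: [9, 11] sum 20, len 2
end 7: [9, 11, 1] sum 21, len 3
end 8: [9, 11, 1, 3] sum 24, len 4
end 9: [11, 1, 3, 7] sum 22, len 4
end 10: [11, 1, 3, 7, 1] sum 23, len 5
end 11: [7, 1, 12] sum 20, len 3
end 12: [12, 10] sum 22, len 2
end 13: [12, 10, 3] sum 25, len 3
end 14: [10, 3, 8] sum 21, len 3
end 15: [10, 3, 8, 6] sum 27, len 4
end 16: [8, 6, 10] sum 24, len 3
end 17: [10, 10] sum 20, len 2
end 18: [10, 10, 2] sum 22, len 3
Shortest qualifying length: 2.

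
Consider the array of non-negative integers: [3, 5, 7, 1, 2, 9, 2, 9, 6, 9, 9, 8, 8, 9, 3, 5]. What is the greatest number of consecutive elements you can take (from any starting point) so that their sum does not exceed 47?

add 3: [3] sum 3, len 1
add 5: [3, 5] sum 8, len 2
add 7: [3, 5, 7] sum 15, len 3
add 1: [3, 5, 7, 1] sum 16, len 4
add 2: [3, 5, 7, 1, 2] sum 18, len 5
add 9: [3, 5, 7, 1, 2, 9] sum 27, len 6
add 2: [3, 5, 7, 1, 2, 9, 2] sum 29, len 7
add 9: [3, 5, 7, 1, 2, 9, 2, 9] sum 38, len 8
add 6: [3, 5, 7, 1, 2, 9, 2, 9, 6] sum 44, len 9
add 9: [7, 1, 2, 9, 2, 9, 6, 9] sum 45, len 8
add 9: [1, 2, 9, 2, 9, 6, 9, 9] sum 47, len 8
add 8: [2, 9, 6, 9, 9, 8] sum 43, len 6
add 8: [6, 9, 9, 8, 8] sum 40, len 5
add 9: [9, 9, 8, 8, 9] sum 43, len 5
add 3: [9, 9, 8, 8, 9, 3] sum 46, len 6
add 5: [9, 8, 8, 9, 3, 5] sum 42, len 6
Longest length seen: 9.

9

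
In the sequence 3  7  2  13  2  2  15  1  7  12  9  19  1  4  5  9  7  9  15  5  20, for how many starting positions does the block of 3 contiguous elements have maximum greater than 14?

3 7 2 → max 7
7 2 13 → max 13
2 13 2 → max 13
13 2 2 → max 13
2 2 15 → max 15  > 14 ✓
2 15 1 → max 15  > 14 ✓
15 1 7 → max 15  > 14 ✓
1 7 12 → max 12
7 12 9 → max 12
12 9 19 → max 19  > 14 ✓
9 19 1 → max 19  > 14 ✓
19 1 4 → max 19  > 14 ✓
1 4 5 → max 5
4 5 9 → max 9
5 9 7 → max 9
9 7 9 → max 9
7 9 15 → max 15  > 14 ✓
9 15 5 → max 15  > 14 ✓
15 5 20 → max 20  > 14 ✓
9 windows satisfy the condition.

9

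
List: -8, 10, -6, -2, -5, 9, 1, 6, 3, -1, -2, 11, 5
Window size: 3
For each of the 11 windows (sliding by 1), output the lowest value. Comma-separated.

-8, -6, -6, -5, -5, 1, 1, -1, -2, -2, -2

-8 10 -6 → min -8
10 -6 -2 → min -6
-6 -2 -5 → min -6
-2 -5 9 → min -5
-5 9 1 → min -5
9 1 6 → min 1
1 6 3 → min 1
6 3 -1 → min -1
3 -1 -2 → min -2
-1 -2 11 → min -2
-2 11 5 → min -2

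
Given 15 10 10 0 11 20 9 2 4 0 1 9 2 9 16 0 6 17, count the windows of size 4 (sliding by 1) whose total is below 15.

3

(15, 10, 10, 0) → sum 35
(10, 10, 0, 11) → sum 31
(10, 0, 11, 20) → sum 41
(0, 11, 20, 9) → sum 40
(11, 20, 9, 2) → sum 42
(20, 9, 2, 4) → sum 35
(9, 2, 4, 0) → sum 15
(2, 4, 0, 1) → sum 7  < 15 ✓
(4, 0, 1, 9) → sum 14  < 15 ✓
(0, 1, 9, 2) → sum 12  < 15 ✓
(1, 9, 2, 9) → sum 21
(9, 2, 9, 16) → sum 36
(2, 9, 16, 0) → sum 27
(9, 16, 0, 6) → sum 31
(16, 0, 6, 17) → sum 39
3 windows satisfy the condition.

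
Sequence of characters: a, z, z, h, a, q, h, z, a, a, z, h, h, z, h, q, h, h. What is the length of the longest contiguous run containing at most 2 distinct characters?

add a: window [a] (1 distinct), len 1
add z: window [a, z] (2 distinct), len 2
add z: window [a, z, z] (2 distinct), len 3
add h: window [z, z, h] (2 distinct), len 3
add a: window [h, a] (2 distinct), len 2
add q: window [a, q] (2 distinct), len 2
add h: window [q, h] (2 distinct), len 2
add z: window [h, z] (2 distinct), len 2
add a: window [z, a] (2 distinct), len 2
add a: window [z, a, a] (2 distinct), len 3
add z: window [z, a, a, z] (2 distinct), len 4
add h: window [z, h] (2 distinct), len 2
add h: window [z, h, h] (2 distinct), len 3
add z: window [z, h, h, z] (2 distinct), len 4
add h: window [z, h, h, z, h] (2 distinct), len 5
add q: window [h, q] (2 distinct), len 2
add h: window [h, q, h] (2 distinct), len 3
add h: window [h, q, h, h] (2 distinct), len 4
Longest length with ≤2 distinct: 5.

5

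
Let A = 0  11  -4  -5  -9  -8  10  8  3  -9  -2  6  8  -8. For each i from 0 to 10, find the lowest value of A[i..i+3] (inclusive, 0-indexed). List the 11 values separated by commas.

Sliding a size-4 window across the 14 values:
(0, 11, -4, -5) → min -5
(11, -4, -5, -9) → min -9
(-4, -5, -9, -8) → min -9
(-5, -9, -8, 10) → min -9
(-9, -8, 10, 8) → min -9
(-8, 10, 8, 3) → min -8
(10, 8, 3, -9) → min -9
(8, 3, -9, -2) → min -9
(3, -9, -2, 6) → min -9
(-9, -2, 6, 8) → min -9
(-2, 6, 8, -8) → min -8

-5, -9, -9, -9, -9, -8, -9, -9, -9, -9, -8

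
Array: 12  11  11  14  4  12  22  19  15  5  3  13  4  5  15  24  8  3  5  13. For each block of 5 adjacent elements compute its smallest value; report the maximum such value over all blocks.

12 11 11 14 4 → min 4
11 11 14 4 12 → min 4
11 14 4 12 22 → min 4
14 4 12 22 19 → min 4
4 12 22 19 15 → min 4
12 22 19 15 5 → min 5
22 19 15 5 3 → min 3
19 15 5 3 13 → min 3
15 5 3 13 4 → min 3
5 3 13 4 5 → min 3
3 13 4 5 15 → min 3
13 4 5 15 24 → min 4
4 5 15 24 8 → min 4
5 15 24 8 3 → min 3
15 24 8 3 5 → min 3
24 8 3 5 13 → min 3
Maximum of these is 5.

5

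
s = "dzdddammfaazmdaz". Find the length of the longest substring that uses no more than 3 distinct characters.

Extend right; when distinct count exceeds 3, shrink from the left:
[d] 1 distinct, len 1
[d, z] 2 distinct, len 2
[d, z, d] 2 distinct, len 3
[d, z, d, d] 2 distinct, len 4
[d, z, d, d, d] 2 distinct, len 5
[d, z, d, d, d, a] 3 distinct, len 6
[d, d, d, a, m] 3 distinct, len 5
[d, d, d, a, m, m] 3 distinct, len 6
[a, m, m, f] 3 distinct, len 4
[a, m, m, f, a] 3 distinct, len 5
[a, m, m, f, a, a] 3 distinct, len 6
[f, a, a, z] 3 distinct, len 4
[a, a, z, m] 3 distinct, len 4
[z, m, d] 3 distinct, len 3
[m, d, a] 3 distinct, len 3
[d, a, z] 3 distinct, len 3
Longest length with ≤3 distinct: 6.

6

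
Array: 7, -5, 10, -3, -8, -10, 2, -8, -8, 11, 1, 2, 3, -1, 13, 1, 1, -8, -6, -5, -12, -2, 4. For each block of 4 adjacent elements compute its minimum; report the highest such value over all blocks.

1

7 -5 10 -3 → min -5
-5 10 -3 -8 → min -8
10 -3 -8 -10 → min -10
-3 -8 -10 2 → min -10
-8 -10 2 -8 → min -10
-10 2 -8 -8 → min -10
2 -8 -8 11 → min -8
-8 -8 11 1 → min -8
-8 11 1 2 → min -8
11 1 2 3 → min 1
1 2 3 -1 → min -1
2 3 -1 13 → min -1
3 -1 13 1 → min -1
-1 13 1 1 → min -1
13 1 1 -8 → min -8
1 1 -8 -6 → min -8
1 -8 -6 -5 → min -8
-8 -6 -5 -12 → min -12
-6 -5 -12 -2 → min -12
-5 -12 -2 4 → min -12
Highest of these is 1.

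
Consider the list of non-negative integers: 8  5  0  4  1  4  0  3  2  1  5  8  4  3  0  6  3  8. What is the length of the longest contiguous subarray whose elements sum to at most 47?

15

→ 8: sum 8, len 1
→ 5: sum 13, len 2
→ 0: sum 13, len 3
→ 4: sum 17, len 4
→ 1: sum 18, len 5
→ 4: sum 22, len 6
→ 0: sum 22, len 7
→ 3: sum 25, len 8
→ 2: sum 27, len 9
→ 1: sum 28, len 10
→ 5: sum 33, len 11
→ 8: sum 41, len 12
→ 4: sum 45, len 13
→ 3 (dropped 8): sum 40, len 13
→ 0: sum 40, len 14
→ 6: sum 46, len 15
→ 3 (dropped 5): sum 44, len 15
→ 8 (dropped 0, 4, 1): sum 47, len 13
Longest length seen: 15.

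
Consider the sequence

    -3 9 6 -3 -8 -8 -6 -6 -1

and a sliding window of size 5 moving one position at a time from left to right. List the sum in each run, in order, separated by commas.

Sliding a size-5 window across the 9 values:
[-3, 9, 6, -3, -8] → sum 1
[9, 6, -3, -8, -8] → sum -4
[6, -3, -8, -8, -6] → sum -19
[-3, -8, -8, -6, -6] → sum -31
[-8, -8, -6, -6, -1] → sum -29

1, -4, -19, -31, -29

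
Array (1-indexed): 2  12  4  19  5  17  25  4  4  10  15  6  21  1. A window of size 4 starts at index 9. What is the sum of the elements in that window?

Elements at indices 9..12: 4, 10, 15, 6
sum(4, 10, 15, 6) = 35

35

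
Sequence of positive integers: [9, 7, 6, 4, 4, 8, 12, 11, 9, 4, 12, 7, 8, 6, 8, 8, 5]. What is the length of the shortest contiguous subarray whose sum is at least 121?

add 9: running sum 9 < 121
add 7: running sum 16 < 121
add 6: running sum 22 < 121
add 4: running sum 26 < 121
add 4: running sum 30 < 121
add 8: running sum 38 < 121
add 12: running sum 50 < 121
add 11: running sum 61 < 121
add 9: running sum 70 < 121
add 4: running sum 74 < 121
add 12: running sum 86 < 121
add 7: running sum 93 < 121
add 8: running sum 101 < 121
add 6: running sum 107 < 121
add 8: running sum 115 < 121
end 15: [9, 7, 6, 4, 4, 8, 12, 11, 9, 4, 12, 7, 8, 6, 8, 8] sum 123, len 16
end 16: [9, 7, 6, 4, 4, 8, 12, 11, 9, 4, 12, 7, 8, 6, 8, 8, 5] sum 128, len 17
Shortest qualifying length: 16.

16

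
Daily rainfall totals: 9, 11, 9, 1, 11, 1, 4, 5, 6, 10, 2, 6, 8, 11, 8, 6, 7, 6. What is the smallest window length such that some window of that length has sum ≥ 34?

add 9: running sum 9 < 34
add 11: running sum 20 < 34
add 9: running sum 29 < 34
add 1: running sum 30 < 34
add 11: shortest ending here [9, 11, 9, 1, 11] sum 41, len 5
add 1: shortest ending here [9, 11, 9, 1, 11, 1] sum 42, len 6
add 4: shortest ending here [11, 9, 1, 11, 1, 4] sum 37, len 6
add 5: shortest ending here [11, 9, 1, 11, 1, 4, 5] sum 42, len 7
add 6: shortest ending here [9, 1, 11, 1, 4, 5, 6] sum 37, len 7
add 10: shortest ending here [11, 1, 4, 5, 6, 10] sum 37, len 6
add 2: shortest ending here [11, 1, 4, 5, 6, 10, 2] sum 39, len 7
add 6: shortest ending here [1, 4, 5, 6, 10, 2, 6] sum 34, len 7
add 8: shortest ending here [5, 6, 10, 2, 6, 8] sum 37, len 6
add 11: shortest ending here [10, 2, 6, 8, 11] sum 37, len 5
add 8: shortest ending here [2, 6, 8, 11, 8] sum 35, len 5
add 6: shortest ending here [6, 8, 11, 8, 6] sum 39, len 5
add 7: shortest ending here [8, 11, 8, 6, 7] sum 40, len 5
add 6: shortest ending here [11, 8, 6, 7, 6] sum 38, len 5
Shortest qualifying length: 5.

5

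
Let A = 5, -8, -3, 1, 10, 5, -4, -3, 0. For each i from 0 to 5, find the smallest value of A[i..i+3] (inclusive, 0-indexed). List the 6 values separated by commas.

Sliding a size-4 window across the 9 values:
(5, -8, -3, 1) → min -8
(-8, -3, 1, 10) → min -8
(-3, 1, 10, 5) → min -3
(1, 10, 5, -4) → min -4
(10, 5, -4, -3) → min -4
(5, -4, -3, 0) → min -4

-8, -8, -3, -4, -4, -4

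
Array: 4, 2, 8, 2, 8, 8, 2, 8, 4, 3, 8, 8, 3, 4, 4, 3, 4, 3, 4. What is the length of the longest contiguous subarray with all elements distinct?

4

[4] len 1
[4, 2] len 2
[4, 2, 8] len 3
[8, 2] len 2
[2, 8] len 2
[8] len 1
[8, 2] len 2
[2, 8] len 2
[2, 8, 4] len 3
[2, 8, 4, 3] len 4
[4, 3, 8] len 3
[8] len 1
[8, 3] len 2
[8, 3, 4] len 3
[4] len 1
[4, 3] len 2
[3, 4] len 2
[4, 3] len 2
[3, 4] len 2
Longest all-distinct length: 4.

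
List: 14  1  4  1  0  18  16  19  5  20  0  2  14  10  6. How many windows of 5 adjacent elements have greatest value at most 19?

6

14 1 4 1 0 → max 14  ≤ 19 ✓
1 4 1 0 18 → max 18  ≤ 19 ✓
4 1 0 18 16 → max 18  ≤ 19 ✓
1 0 18 16 19 → max 19  ≤ 19 ✓
0 18 16 19 5 → max 19  ≤ 19 ✓
18 16 19 5 20 → max 20
16 19 5 20 0 → max 20
19 5 20 0 2 → max 20
5 20 0 2 14 → max 20
20 0 2 14 10 → max 20
0 2 14 10 6 → max 14  ≤ 19 ✓
6 windows satisfy the condition.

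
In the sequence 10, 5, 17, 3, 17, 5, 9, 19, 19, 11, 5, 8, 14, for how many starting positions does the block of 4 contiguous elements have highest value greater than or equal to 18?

[10, 5, 17, 3] → max 17
[5, 17, 3, 17] → max 17
[17, 3, 17, 5] → max 17
[3, 17, 5, 9] → max 17
[17, 5, 9, 19] → max 19  ≥ 18 ✓
[5, 9, 19, 19] → max 19  ≥ 18 ✓
[9, 19, 19, 11] → max 19  ≥ 18 ✓
[19, 19, 11, 5] → max 19  ≥ 18 ✓
[19, 11, 5, 8] → max 19  ≥ 18 ✓
[11, 5, 8, 14] → max 14
5 windows satisfy the condition.

5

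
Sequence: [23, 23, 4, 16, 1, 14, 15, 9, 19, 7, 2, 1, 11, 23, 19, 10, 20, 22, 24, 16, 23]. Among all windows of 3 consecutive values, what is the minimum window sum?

10

(23, 23, 4) → sum 50
(23, 4, 16) → sum 43
(4, 16, 1) → sum 21
(16, 1, 14) → sum 31
(1, 14, 15) → sum 30
(14, 15, 9) → sum 38
(15, 9, 19) → sum 43
(9, 19, 7) → sum 35
(19, 7, 2) → sum 28
(7, 2, 1) → sum 10
(2, 1, 11) → sum 14
(1, 11, 23) → sum 35
(11, 23, 19) → sum 53
(23, 19, 10) → sum 52
(19, 10, 20) → sum 49
(10, 20, 22) → sum 52
(20, 22, 24) → sum 66
(22, 24, 16) → sum 62
(24, 16, 23) → sum 63
Minimum of these is 10.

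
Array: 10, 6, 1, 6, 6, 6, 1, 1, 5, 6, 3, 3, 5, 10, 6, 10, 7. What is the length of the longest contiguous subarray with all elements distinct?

add 10: [10] len 1
add 6: [10, 6] len 2
add 1: [10, 6, 1] len 3
add 6 (repeat 6, move left end past it): [1, 6] len 2
add 6 (repeat 6, move left end past it): [6] len 1
add 6 (repeat 6, move left end past it): [6] len 1
add 1: [6, 1] len 2
add 1 (repeat 1, move left end past it): [1] len 1
add 5: [1, 5] len 2
add 6: [1, 5, 6] len 3
add 3: [1, 5, 6, 3] len 4
add 3 (repeat 3, move left end past it): [3] len 1
add 5: [3, 5] len 2
add 10: [3, 5, 10] len 3
add 6: [3, 5, 10, 6] len 4
add 10 (repeat 10, move left end past it): [6, 10] len 2
add 7: [6, 10, 7] len 3
Longest all-distinct length: 4.

4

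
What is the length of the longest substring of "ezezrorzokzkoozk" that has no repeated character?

4

add e: [e] len 1
add z: [e, z] len 2
add e (repeat e, move left end past it): [z, e] len 2
add z (repeat z, move left end past it): [e, z] len 2
add r: [e, z, r] len 3
add o: [e, z, r, o] len 4
add r (repeat r, move left end past it): [o, r] len 2
add z: [o, r, z] len 3
add o (repeat o, move left end past it): [r, z, o] len 3
add k: [r, z, o, k] len 4
add z (repeat z, move left end past it): [o, k, z] len 3
add k (repeat k, move left end past it): [z, k] len 2
add o: [z, k, o] len 3
add o (repeat o, move left end past it): [o] len 1
add z: [o, z] len 2
add k: [o, z, k] len 3
Longest all-distinct length: 4.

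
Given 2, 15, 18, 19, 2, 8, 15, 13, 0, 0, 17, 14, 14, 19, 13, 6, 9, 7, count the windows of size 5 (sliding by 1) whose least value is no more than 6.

13

2 15 18 19 2 → min 2  ≤ 6 ✓
15 18 19 2 8 → min 2  ≤ 6 ✓
18 19 2 8 15 → min 2  ≤ 6 ✓
19 2 8 15 13 → min 2  ≤ 6 ✓
2 8 15 13 0 → min 0  ≤ 6 ✓
8 15 13 0 0 → min 0  ≤ 6 ✓
15 13 0 0 17 → min 0  ≤ 6 ✓
13 0 0 17 14 → min 0  ≤ 6 ✓
0 0 17 14 14 → min 0  ≤ 6 ✓
0 17 14 14 19 → min 0  ≤ 6 ✓
17 14 14 19 13 → min 13
14 14 19 13 6 → min 6  ≤ 6 ✓
14 19 13 6 9 → min 6  ≤ 6 ✓
19 13 6 9 7 → min 6  ≤ 6 ✓
13 windows satisfy the condition.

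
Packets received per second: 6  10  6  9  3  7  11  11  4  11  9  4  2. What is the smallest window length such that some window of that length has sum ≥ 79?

10

add 6: running sum 6 < 79
add 10: running sum 16 < 79
add 6: running sum 22 < 79
add 9: running sum 31 < 79
add 3: running sum 34 < 79
add 7: running sum 41 < 79
add 11: running sum 52 < 79
add 11: running sum 63 < 79
add 4: running sum 67 < 79
add 11: running sum 78 < 79
end 10: [10, 6, 9, 3, 7, 11, 11, 4, 11, 9] sum 81, len 10
end 11: [10, 6, 9, 3, 7, 11, 11, 4, 11, 9, 4] sum 85, len 11
end 12: [10, 6, 9, 3, 7, 11, 11, 4, 11, 9, 4, 2] sum 87, len 12
Shortest qualifying length: 10.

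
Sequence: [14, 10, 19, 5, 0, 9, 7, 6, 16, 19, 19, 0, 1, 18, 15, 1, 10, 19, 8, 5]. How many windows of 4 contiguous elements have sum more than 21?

16

[14, 10, 19, 5] → sum 48  > 21 ✓
[10, 19, 5, 0] → sum 34  > 21 ✓
[19, 5, 0, 9] → sum 33  > 21 ✓
[5, 0, 9, 7] → sum 21
[0, 9, 7, 6] → sum 22  > 21 ✓
[9, 7, 6, 16] → sum 38  > 21 ✓
[7, 6, 16, 19] → sum 48  > 21 ✓
[6, 16, 19, 19] → sum 60  > 21 ✓
[16, 19, 19, 0] → sum 54  > 21 ✓
[19, 19, 0, 1] → sum 39  > 21 ✓
[19, 0, 1, 18] → sum 38  > 21 ✓
[0, 1, 18, 15] → sum 34  > 21 ✓
[1, 18, 15, 1] → sum 35  > 21 ✓
[18, 15, 1, 10] → sum 44  > 21 ✓
[15, 1, 10, 19] → sum 45  > 21 ✓
[1, 10, 19, 8] → sum 38  > 21 ✓
[10, 19, 8, 5] → sum 42  > 21 ✓
16 windows satisfy the condition.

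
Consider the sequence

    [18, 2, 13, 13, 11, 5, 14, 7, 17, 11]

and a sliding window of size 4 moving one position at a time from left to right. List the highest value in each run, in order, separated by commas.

[18, 2, 13, 13] → max 18
[2, 13, 13, 11] → max 13
[13, 13, 11, 5] → max 13
[13, 11, 5, 14] → max 14
[11, 5, 14, 7] → max 14
[5, 14, 7, 17] → max 17
[14, 7, 17, 11] → max 17

18, 13, 13, 14, 14, 17, 17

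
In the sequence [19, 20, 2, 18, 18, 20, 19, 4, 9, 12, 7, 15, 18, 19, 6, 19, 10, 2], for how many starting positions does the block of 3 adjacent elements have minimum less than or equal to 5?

7

19 20 2 → min 2  ≤ 5 ✓
20 2 18 → min 2  ≤ 5 ✓
2 18 18 → min 2  ≤ 5 ✓
18 18 20 → min 18
18 20 19 → min 18
20 19 4 → min 4  ≤ 5 ✓
19 4 9 → min 4  ≤ 5 ✓
4 9 12 → min 4  ≤ 5 ✓
9 12 7 → min 7
12 7 15 → min 7
7 15 18 → min 7
15 18 19 → min 15
18 19 6 → min 6
19 6 19 → min 6
6 19 10 → min 6
19 10 2 → min 2  ≤ 5 ✓
7 windows satisfy the condition.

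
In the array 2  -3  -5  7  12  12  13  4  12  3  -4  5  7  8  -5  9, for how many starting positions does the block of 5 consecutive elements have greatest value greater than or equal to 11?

9

2 -3 -5 7 12 → max 12  ≥ 11 ✓
-3 -5 7 12 12 → max 12  ≥ 11 ✓
-5 7 12 12 13 → max 13  ≥ 11 ✓
7 12 12 13 4 → max 13  ≥ 11 ✓
12 12 13 4 12 → max 13  ≥ 11 ✓
12 13 4 12 3 → max 13  ≥ 11 ✓
13 4 12 3 -4 → max 13  ≥ 11 ✓
4 12 3 -4 5 → max 12  ≥ 11 ✓
12 3 -4 5 7 → max 12  ≥ 11 ✓
3 -4 5 7 8 → max 8
-4 5 7 8 -5 → max 8
5 7 8 -5 9 → max 9
9 windows satisfy the condition.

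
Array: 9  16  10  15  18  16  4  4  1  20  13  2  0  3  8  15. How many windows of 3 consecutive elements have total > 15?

10

[9, 16, 10] → sum 35  > 15 ✓
[16, 10, 15] → sum 41  > 15 ✓
[10, 15, 18] → sum 43  > 15 ✓
[15, 18, 16] → sum 49  > 15 ✓
[18, 16, 4] → sum 38  > 15 ✓
[16, 4, 4] → sum 24  > 15 ✓
[4, 4, 1] → sum 9
[4, 1, 20] → sum 25  > 15 ✓
[1, 20, 13] → sum 34  > 15 ✓
[20, 13, 2] → sum 35  > 15 ✓
[13, 2, 0] → sum 15
[2, 0, 3] → sum 5
[0, 3, 8] → sum 11
[3, 8, 15] → sum 26  > 15 ✓
10 windows satisfy the condition.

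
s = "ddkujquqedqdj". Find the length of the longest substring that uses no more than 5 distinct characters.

10

add d: window [d] (1 distinct), len 1
add d: window [d, d] (1 distinct), len 2
add k: window [d, d, k] (2 distinct), len 3
add u: window [d, d, k, u] (3 distinct), len 4
add j: window [d, d, k, u, j] (4 distinct), len 5
add q: window [d, d, k, u, j, q] (5 distinct), len 6
add u: window [d, d, k, u, j, q, u] (5 distinct), len 7
add q: window [d, d, k, u, j, q, u, q] (5 distinct), len 8
add e: window [k, u, j, q, u, q, e] (5 distinct), len 7
add d: window [u, j, q, u, q, e, d] (5 distinct), len 7
add q: window [u, j, q, u, q, e, d, q] (5 distinct), len 8
add d: window [u, j, q, u, q, e, d, q, d] (5 distinct), len 9
add j: window [u, j, q, u, q, e, d, q, d, j] (5 distinct), len 10
Longest length with ≤5 distinct: 10.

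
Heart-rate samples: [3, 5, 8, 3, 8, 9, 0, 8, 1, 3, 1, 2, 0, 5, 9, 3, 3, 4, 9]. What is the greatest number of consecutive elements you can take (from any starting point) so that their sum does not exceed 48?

Extend to the right; shrink from the left whenever the sum exceeds 48:
[3] sum 3 len 1
[3, 5] sum 8 len 2
[3, 5, 8] sum 16 len 3
[3, 5, 8, 3] sum 19 len 4
[3, 5, 8, 3, 8] sum 27 len 5
[3, 5, 8, 3, 8, 9] sum 36 len 6
[3, 5, 8, 3, 8, 9, 0] sum 36 len 7
[3, 5, 8, 3, 8, 9, 0, 8] sum 44 len 8
[3, 5, 8, 3, 8, 9, 0, 8, 1] sum 45 len 9
[3, 5, 8, 3, 8, 9, 0, 8, 1, 3] sum 48 len 10
[5, 8, 3, 8, 9, 0, 8, 1, 3, 1] sum 46 len 10
[5, 8, 3, 8, 9, 0, 8, 1, 3, 1, 2] sum 48 len 11
[5, 8, 3, 8, 9, 0, 8, 1, 3, 1, 2, 0] sum 48 len 12
[8, 3, 8, 9, 0, 8, 1, 3, 1, 2, 0, 5] sum 48 len 12
[8, 9, 0, 8, 1, 3, 1, 2, 0, 5, 9] sum 46 len 11
[9, 0, 8, 1, 3, 1, 2, 0, 5, 9, 3] sum 41 len 11
[9, 0, 8, 1, 3, 1, 2, 0, 5, 9, 3, 3] sum 44 len 12
[9, 0, 8, 1, 3, 1, 2, 0, 5, 9, 3, 3, 4] sum 48 len 13
[0, 8, 1, 3, 1, 2, 0, 5, 9, 3, 3, 4, 9] sum 48 len 13
Longest length seen: 13.

13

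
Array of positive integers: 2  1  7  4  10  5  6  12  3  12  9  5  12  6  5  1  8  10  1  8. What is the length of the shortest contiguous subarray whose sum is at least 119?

18

Extend right; whenever the sum reaches 119, record the length and shrink from the left:
add 2: running sum 2 < 119
add 1: running sum 3 < 119
add 7: running sum 10 < 119
add 4: running sum 14 < 119
add 10: running sum 24 < 119
add 5: running sum 29 < 119
add 6: running sum 35 < 119
add 12: running sum 47 < 119
add 3: running sum 50 < 119
add 12: running sum 62 < 119
add 9: running sum 71 < 119
add 5: running sum 76 < 119
add 12: running sum 88 < 119
add 6: running sum 94 < 119
add 5: running sum 99 < 119
add 1: running sum 100 < 119
add 8: running sum 108 < 119
add 10: running sum 118 < 119
add 1: shortest ending here [2, 1, 7, 4, 10, 5, 6, 12, 3, 12, 9, 5, 12, 6, 5, 1, 8, 10, 1] sum 119, len 19
add 8: shortest ending here [7, 4, 10, 5, 6, 12, 3, 12, 9, 5, 12, 6, 5, 1, 8, 10, 1, 8] sum 124, len 18
Shortest qualifying length: 18.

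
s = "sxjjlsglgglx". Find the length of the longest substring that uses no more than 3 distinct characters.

7

Extend right; when distinct count exceeds 3, shrink from the left:
add s: window [s] (1 distinct), len 1
add x: window [s, x] (2 distinct), len 2
add j: window [s, x, j] (3 distinct), len 3
add j: window [s, x, j, j] (3 distinct), len 4
add l: window [x, j, j, l] (3 distinct), len 4
add s: window [j, j, l, s] (3 distinct), len 4
add g: window [l, s, g] (3 distinct), len 3
add l: window [l, s, g, l] (3 distinct), len 4
add g: window [l, s, g, l, g] (3 distinct), len 5
add g: window [l, s, g, l, g, g] (3 distinct), len 6
add l: window [l, s, g, l, g, g, l] (3 distinct), len 7
add x: window [g, l, g, g, l, x] (3 distinct), len 6
Longest length with ≤3 distinct: 7.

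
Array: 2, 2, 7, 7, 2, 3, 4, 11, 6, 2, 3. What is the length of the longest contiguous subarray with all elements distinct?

add 2: [2] len 1
add 2 (repeat 2, move left end past it): [2] len 1
add 7: [2, 7] len 2
add 7 (repeat 7, move left end past it): [7] len 1
add 2: [7, 2] len 2
add 3: [7, 2, 3] len 3
add 4: [7, 2, 3, 4] len 4
add 11: [7, 2, 3, 4, 11] len 5
add 6: [7, 2, 3, 4, 11, 6] len 6
add 2 (repeat 2, move left end past it): [3, 4, 11, 6, 2] len 5
add 3 (repeat 3, move left end past it): [4, 11, 6, 2, 3] len 5
Longest all-distinct length: 6.

6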